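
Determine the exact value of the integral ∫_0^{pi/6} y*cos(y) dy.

Integrate by parts once (u = y, dv = cos(y) dy).
An antiderivative is F(y) = y*sin(y) + cos(y).
Then F(pi/6) - F(0) = (pi/12 + sqrt(3)/2) - (1) = -1 + pi/12 + sqrt(3)/2.

-1 + pi/12 + sqrt(3)/2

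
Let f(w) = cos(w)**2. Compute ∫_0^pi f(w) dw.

Use the identity cos^2(w) = (1 + cos(2*w))/2.
An antiderivative is F(w) = w/2 + sin(2*w)/4.
Then F(pi) - F(0) = (pi/2) - (0) = pi/2.

pi/2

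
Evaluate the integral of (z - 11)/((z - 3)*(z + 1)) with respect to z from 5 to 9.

-5*log(3) + 3*log(5)

Factor the denominator: z**2 - 2*z - 3 = (z + 1)(z - 3).
Partial fractions: (z - 11)/((z - 3)*(z + 1)) = 3/(z + 1) - 2/(z - 3).
An antiderivative is F(z) = -2*log(z - 3) + 3*log(z + 1).
Then F(9) - F(5) = (-2*log(3) + log(2) + 3*log(5)) - (log(54)) = -5*log(3) + 3*log(5).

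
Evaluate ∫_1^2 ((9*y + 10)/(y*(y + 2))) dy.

-4*log(3) + 13*log(2)

Factor the denominator: y**2 + 2*y = (y + 2)y.
Partial fractions: (9*y + 10)/(y*(y + 2)) = 4/(y + 2) + 5/y.
An antiderivative is F(y) = 5*log(y) + 4*log(y + 2).
Then F(2) - F(1) = (13*log(2)) - (log(81)) = -4*log(3) + 13*log(2).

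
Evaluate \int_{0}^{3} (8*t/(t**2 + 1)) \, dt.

4*log(2) + 4*log(5)

Let u = t**2 + 1, so du = 2*t dt. When t = 0, u = 1; when t = 3, u = 10.
The integral becomes 4·∫ 1/u du from 1 to 10, with antiderivative 4*log(u).
Back in t: F(t) = 4*log(t**2 + 1).
Then F(3) - F(0) = (4*log(2) + 4*log(5)) - (0) = 4*log(2) + 4*log(5).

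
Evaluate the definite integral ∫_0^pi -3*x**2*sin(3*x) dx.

4/9 - pi**2

Integrate by parts twice (u = x^2, dv = -3*sin(3*x) dx).
An antiderivative is F(x) = x**2*cos(3*x) - 2*x*sin(3*x)/3 - 2*cos(3*x)/9.
Then F(pi) - F(0) = (2/9 - pi**2) - (-2/9) = 4/9 - pi**2.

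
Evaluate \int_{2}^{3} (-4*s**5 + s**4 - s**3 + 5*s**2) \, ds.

By the power rule, an antiderivative is F(s) = -2*s**6/3 + s**5/5 - s**4/4 + 5*s**3/3.
Then F(3) - F(2) = (-8253/20) - (-404/15) = -23143/60.

-23143/60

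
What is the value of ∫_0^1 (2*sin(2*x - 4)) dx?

cos(4) - cos(2)

Let u = 2*x - 4, so du = 2 dx. When x = 0, u = -4; when x = 1, u = -2.
The integral becomes ∫ sin(u) du from -4 to -2, with antiderivative -cos(u).
Back in x: F(x) = -cos(2*x - 4).
Then F(1) - F(0) = (-cos(2)) - (-cos(4)) = cos(4) - cos(2).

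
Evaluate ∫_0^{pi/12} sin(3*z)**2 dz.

-1/12 + pi/24

Use the identity sin^2(3*z) = (1 - cos(6*z))/2.
An antiderivative is F(z) = z/2 - sin(6*z)/12.
Then F(pi/12) - F(0) = (-1/12 + pi/24) - (0) = -1/12 + pi/24.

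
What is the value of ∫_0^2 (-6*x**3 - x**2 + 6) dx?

-44/3

By the power rule, an antiderivative is F(x) = -3*x**4/2 - x**3/3 + 6*x.
Then F(2) - F(0) = (-44/3) - (0) = -44/3.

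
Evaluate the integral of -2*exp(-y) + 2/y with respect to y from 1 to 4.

An antiderivative is F(y) = 2*log(y) + 2*exp(-y).
Then F(4) - F(1) = (2*exp(-4) + 4*log(2)) - (2*exp(-1)) = -2*exp(-1) + 2*exp(-4) + 4*log(2).

-2*exp(-1) + 2*exp(-4) + 4*log(2)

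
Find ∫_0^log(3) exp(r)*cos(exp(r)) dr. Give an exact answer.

-sin(1) + sin(3)

Let u = exp(r), so du = exp(r) dr. When r = 0, u = 1; when r = log(3), u = 3.
The integral becomes ∫ cos(u) du from 1 to 3, with antiderivative sin(u).
Back in r: F(r) = sin(exp(r)).
Then F(log(3)) - F(0) = (sin(3)) - (sin(1)) = -sin(1) + sin(3).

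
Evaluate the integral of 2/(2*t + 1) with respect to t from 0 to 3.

Let u = 2*t + 1, so du = 2 dt. When t = 0, u = 1; when t = 3, u = 7.
The integral becomes ∫ 1/u du from 1 to 7, with antiderivative log(u).
Back in t: F(t) = log(2*t + 1).
Then F(3) - F(0) = (log(7)) - (0) = log(7).

log(7)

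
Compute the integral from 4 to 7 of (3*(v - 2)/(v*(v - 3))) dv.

log(49/4)

Factor the denominator: v**2 - 3*v = v(v - 3).
Partial fractions: 3*(v - 2)/(v*(v - 3)) = 2/v + 1/(v - 3).
An antiderivative is F(v) = 2*log(v) + log(v - 3).
Then F(7) - F(4) = (2*log(2) + 2*log(7)) - (log(16)) = log(49/4).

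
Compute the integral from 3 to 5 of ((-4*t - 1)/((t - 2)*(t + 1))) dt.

Factor the denominator: t**2 - t - 2 = (t + 1)(t - 2).
Partial fractions: (-4*t - 1)/((t - 2)*(t + 1)) = -1/(t + 1) - 3/(t - 2).
An antiderivative is F(t) = -3*log(t - 2) - log(t + 1).
Then F(5) - F(3) = (-4*log(3) - log(2)) - (-log(4)) = log(2/81).

log(2/81)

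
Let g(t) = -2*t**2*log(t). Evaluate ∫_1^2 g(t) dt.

Integrate by parts once (u = ln t, dv = -2*t**2 dt).
An antiderivative is F(t) = -2*t**3*(3*log(t) - 1)/9.
Then F(2) - F(1) = (16/9 - 16*log(2)/3) - (2/9) = 14/9 - 16*log(2)/3.

14/9 - 16*log(2)/3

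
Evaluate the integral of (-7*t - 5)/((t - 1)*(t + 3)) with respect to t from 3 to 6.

-3*log(5) - 4*log(3) + 7*log(2)

Factor the denominator: t**2 + 2*t - 3 = (t + 3)(t - 1).
Partial fractions: (-7*t - 5)/((t - 1)*(t + 3)) = -4/(t + 3) - 3/(t - 1).
An antiderivative is F(t) = -3*log(t - 1) - 4*log(t + 3).
Then F(6) - F(3) = (-8*log(3) - 3*log(5)) - (-7*log(2) - 4*log(3)) = -3*log(5) - 4*log(3) + 7*log(2).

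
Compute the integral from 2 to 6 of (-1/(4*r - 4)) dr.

-log(5)/4

An antiderivative is F(r) = -log(4*r - 4)/4.
Then F(6) - F(2) = (-log(20)/4) - (-log(2)/2) = -log(5)/4.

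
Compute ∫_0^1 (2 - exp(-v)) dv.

exp(-1) + 1

An antiderivative is F(v) = 2*v + exp(-v).
Then F(1) - F(0) = (exp(-1) + 2) - (1) = exp(-1) + 1.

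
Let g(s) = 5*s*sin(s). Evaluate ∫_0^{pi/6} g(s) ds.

Integrate by parts once (u = s, dv = 5*sin(s) ds).
An antiderivative is F(s) = -5*s*cos(s) + 5*sin(s).
Then F(pi/6) - F(0) = (-5*sqrt(3)*pi/12 + 5/2) - (0) = -5*sqrt(3)*pi/12 + 5/2.

-5*sqrt(3)*pi/12 + 5/2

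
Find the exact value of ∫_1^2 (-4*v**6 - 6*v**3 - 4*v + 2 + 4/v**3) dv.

-683/7

By the power rule, an antiderivative is F(v) = -4*v**7/7 - 3*v**4/2 - 2*v**2 + 2*v - 2/v**2.
Then F(2) - F(1) = (-1423/14) - (-57/14) = -683/7.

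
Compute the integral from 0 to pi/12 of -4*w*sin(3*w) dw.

Integrate by parts once (u = w, dv = -4*sin(3*w) dw).
An antiderivative is F(w) = 4*w*cos(3*w)/3 - 4*sin(3*w)/9.
Then F(pi/12) - F(0) = (sqrt(2)*(-4 + pi)/18) - (0) = sqrt(2)*(-4 + pi)/18.

sqrt(2)*(-4 + pi)/18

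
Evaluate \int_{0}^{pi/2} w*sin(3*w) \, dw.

-1/9

Integrate by parts once (u = w, dv = sin(3*w) dw).
An antiderivative is F(w) = -w*cos(3*w)/3 + sin(3*w)/9.
Then F(pi/2) - F(0) = (-1/9) - (0) = -1/9.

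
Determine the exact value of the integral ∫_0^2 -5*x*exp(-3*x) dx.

Integrate by parts once (u = x, dv = -5*exp(-3*x) dx).
An antiderivative is F(x) = (15*x + 5)*exp(-3*x)/9.
Then F(2) - F(0) = (35*exp(-6)/9) - (5/9) = -5/9 + 35*exp(-6)/9.

-5/9 + 35*exp(-6)/9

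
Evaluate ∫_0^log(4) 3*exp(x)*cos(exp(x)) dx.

-3*sin(1) + 3*sin(4)

Let u = exp(x), so du = exp(x) dx. When x = 0, u = 1; when x = log(4), u = 4.
The integral becomes 3·∫ cos(u) du from 1 to 4, with antiderivative 3*sin(u).
Back in x: F(x) = 3*sin(exp(x)).
Then F(log(4)) - F(0) = (3*sin(4)) - (3*sin(1)) = -3*sin(1) + 3*sin(4).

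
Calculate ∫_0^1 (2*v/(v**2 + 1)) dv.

Let u = v**2 + 1, so du = 2*v dv. When v = 0, u = 1; when v = 1, u = 2.
The integral becomes ∫ 1/u du from 1 to 2, with antiderivative log(u).
Back in v: F(v) = log(v**2 + 1).
Then F(1) - F(0) = (log(2)) - (0) = log(2).

log(2)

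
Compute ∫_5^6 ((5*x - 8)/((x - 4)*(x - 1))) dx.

Factor the denominator: x**2 - 5*x + 4 = (x - 1)(x - 4).
Partial fractions: (5*x - 8)/((x - 4)*(x - 1)) = 1/(x - 1) + 4/(x - 4).
An antiderivative is F(x) = 4*log(x - 4) + log(x - 1).
Then F(6) - F(5) = (log(80)) - (log(4)) = log(20).

log(20)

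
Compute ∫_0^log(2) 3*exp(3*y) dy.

7

Let u = exp(y), so du = exp(y) dy. When y = 0, u = 1; when y = log(2), u = 2.
The integral becomes 3·∫ u**2 du from 1 to 2, with antiderivative u**3.
Back in y: F(y) = exp(3*y).
Then F(log(2)) - F(0) = (8) - (1) = 7.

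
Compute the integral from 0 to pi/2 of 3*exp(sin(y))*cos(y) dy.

Let u = sin(y), so du = cos(y) dy. When y = 0, u = 0; when y = pi/2, u = 1.
The integral becomes 3·∫ exp(u) du from 0 to 1, with antiderivative 3*exp(u).
Back in y: F(y) = 3*exp(sin(y)).
Then F(pi/2) - F(0) = (3*E) - (3) = -3 + 3*E.

-3 + 3*E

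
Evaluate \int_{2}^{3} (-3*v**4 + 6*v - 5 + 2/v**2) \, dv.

-1744/15

By the power rule, an antiderivative is F(v) = -3*v**5/5 + 3*v**2 - 5*v - 2/v.
Then F(3) - F(2) = (-2017/15) - (-91/5) = -1744/15.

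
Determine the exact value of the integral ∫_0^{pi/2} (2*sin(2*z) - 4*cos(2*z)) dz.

2

An antiderivative is F(z) = -2*sin(2*z) - cos(2*z).
Then F(pi/2) - F(0) = (1) - (-1) = 2.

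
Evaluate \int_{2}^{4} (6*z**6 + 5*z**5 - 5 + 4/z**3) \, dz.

By the power rule, an antiderivative is F(z) = 6*z**7/7 + 5*z**6/6 - 5*z - 2/z**2.
Then F(4) - F(2) = (2929355/168) - (6407/42) = 967909/56.

967909/56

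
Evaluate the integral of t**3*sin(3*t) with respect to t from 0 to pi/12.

Integrate by parts 3 times (u = t^3, dv = sin(3*t) dt).
An antiderivative is F(t) = -t**3*cos(3*t)/3 + t**2*sin(3*t)/3 + 2*t*cos(3*t)/9 - 2*sin(3*t)/27.
Then F(pi/12) - F(0) = (sqrt(2)*(-384 - pi**3 + 12*pi**2 + 96*pi)/10368) - (0) = sqrt(2)*(-384 - pi**3 + 12*pi**2 + 96*pi)/10368.

sqrt(2)*(-384 - pi**3 + 12*pi**2 + 96*pi)/10368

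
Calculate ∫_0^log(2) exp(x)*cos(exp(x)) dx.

Let u = exp(x), so du = exp(x) dx. When x = 0, u = 1; when x = log(2), u = 2.
The integral becomes ∫ cos(u) du from 1 to 2, with antiderivative sin(u).
Back in x: F(x) = sin(exp(x)).
Then F(log(2)) - F(0) = (sin(2)) - (sin(1)) = -sin(1) + sin(2).

-sin(1) + sin(2)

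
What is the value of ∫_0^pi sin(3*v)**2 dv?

Use the identity sin^2(3*v) = (1 - cos(6*v))/2.
An antiderivative is F(v) = v/2 - sin(6*v)/12.
Then F(pi) - F(0) = (pi/2) - (0) = pi/2.

pi/2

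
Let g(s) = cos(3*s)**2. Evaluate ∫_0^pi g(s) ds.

pi/2

Use the identity cos^2(3*s) = (1 + cos(6*s))/2.
An antiderivative is F(s) = s/2 + sin(6*s)/12.
Then F(pi) - F(0) = (pi/2) - (0) = pi/2.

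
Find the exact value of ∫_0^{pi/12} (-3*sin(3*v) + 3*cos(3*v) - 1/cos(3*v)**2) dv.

An antiderivative is F(v) = sin(3*v) + cos(3*v) - tan(3*v)/3.
Then F(pi/12) - F(0) = (-1/3 + sqrt(2)) - (1) = -4/3 + sqrt(2).

-4/3 + sqrt(2)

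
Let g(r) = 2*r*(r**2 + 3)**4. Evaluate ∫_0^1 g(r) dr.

Let u = r**2 + 3, so du = 2*r dr. When r = 0, u = 3; when r = 1, u = 4.
The integral becomes ∫ u**4 du from 3 to 4, with antiderivative u**5/5.
Back in r: F(r) = (r**2 + 3)**5/5.
Then F(1) - F(0) = (1024/5) - (243/5) = 781/5.

781/5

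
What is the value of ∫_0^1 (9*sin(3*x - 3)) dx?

-3 + 3*cos(3)

Let u = 3*x - 3, so du = 3 dx. When x = 0, u = -3; when x = 1, u = 0.
The integral becomes 3·∫ sin(u) du from -3 to 0, with antiderivative -3*cos(u).
Back in x: F(x) = -3*cos(3*x - 3).
Then F(1) - F(0) = (-3) - (-3*cos(3)) = -3 + 3*cos(3).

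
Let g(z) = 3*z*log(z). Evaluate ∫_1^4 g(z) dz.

-45/4 + 48*log(2)

Integrate by parts once (u = ln z, dv = 3*z dz).
An antiderivative is F(z) = 3*z**2*(2*log(z) - 1)/4.
Then F(4) - F(1) = (-12 + 48*log(2)) - (-3/4) = -45/4 + 48*log(2).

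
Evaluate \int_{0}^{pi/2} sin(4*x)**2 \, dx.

pi/4

Use the identity sin^2(4*x) = (1 - cos(8*x))/2.
An antiderivative is F(x) = x/2 - sin(8*x)/16.
Then F(pi/2) - F(0) = (pi/4) - (0) = pi/4.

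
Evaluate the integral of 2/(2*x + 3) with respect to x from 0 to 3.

log(3)

Let u = 2*x + 3, so du = 2 dx. When x = 0, u = 3; when x = 3, u = 9.
The integral becomes ∫ 1/u du from 3 to 9, with antiderivative log(u).
Back in x: F(x) = log(2*x + 3).
Then F(3) - F(0) = (log(9)) - (log(3)) = log(3).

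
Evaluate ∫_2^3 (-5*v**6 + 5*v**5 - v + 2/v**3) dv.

By the power rule, an antiderivative is F(v) = -5*v**7/7 + 5*v**6/6 - v**2/2 - 1/v**2.
Then F(3) - F(2) = (-60433/63) - (-3389/84) = -231565/252.

-231565/252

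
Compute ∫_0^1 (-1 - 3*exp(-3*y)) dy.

-2 + exp(-3)

An antiderivative is F(y) = -y + exp(-3*y).
Then F(1) - F(0) = (-1 + exp(-3)) - (1) = -2 + exp(-3).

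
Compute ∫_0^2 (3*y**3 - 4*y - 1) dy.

By the power rule, an antiderivative is F(y) = 3*y**4/4 - 2*y**2 - y.
Then F(2) - F(0) = (2) - (0) = 2.

2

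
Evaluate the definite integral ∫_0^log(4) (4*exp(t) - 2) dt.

An antiderivative is F(t) = -2*t + 4*exp(t).
Then F(log(4)) - F(0) = (16 - 4*log(2)) - (4) = 12 - 4*log(2).

12 - 4*log(2)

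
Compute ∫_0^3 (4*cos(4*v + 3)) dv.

-sin(3) + sin(15)

Let u = 4*v + 3, so du = 4 dv. When v = 0, u = 3; when v = 3, u = 15.
The integral becomes ∫ cos(u) du from 3 to 15, with antiderivative sin(u).
Back in v: F(v) = sin(4*v + 3).
Then F(3) - F(0) = (sin(15)) - (sin(3)) = -sin(3) + sin(15).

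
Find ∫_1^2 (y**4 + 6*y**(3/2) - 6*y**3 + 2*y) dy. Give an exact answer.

By the power rule, an antiderivative is F(y) = 12*y**(5/2)/5 + y**5/5 - 3*y**4/2 + y**2.
Then F(2) - F(1) = (-68/5 + 48*sqrt(2)/5) - (21/10) = -157/10 + 48*sqrt(2)/5.

-157/10 + 48*sqrt(2)/5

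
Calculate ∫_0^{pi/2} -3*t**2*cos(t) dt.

6 - 3*pi**2/4

Integrate by parts twice (u = t^2, dv = -3*cos(t) dt).
An antiderivative is F(t) = -3*t**2*sin(t) - 6*t*cos(t) + 6*sin(t).
Then F(pi/2) - F(0) = (6 - 3*pi**2/4) - (0) = 6 - 3*pi**2/4.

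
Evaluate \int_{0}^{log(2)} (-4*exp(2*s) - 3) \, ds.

-6 - 3*log(2)

An antiderivative is F(s) = -2*exp(2*s) - 3*s.
Then F(log(2)) - F(0) = (-8 - log(8)) - (-2) = -6 - 3*log(2).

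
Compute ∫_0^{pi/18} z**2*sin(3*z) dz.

Integrate by parts twice (u = z^2, dv = sin(3*z) dz).
An antiderivative is F(z) = -z**2*cos(3*z)/3 + 2*z*sin(3*z)/9 + 2*cos(3*z)/27.
Then F(pi/18) - F(0) = (-sqrt(3)*pi**2/1944 + pi/162 + sqrt(3)/27) - (2/27) = -2/27 - sqrt(3)*pi**2/1944 + pi/162 + sqrt(3)/27.

-2/27 - sqrt(3)*pi**2/1944 + pi/162 + sqrt(3)/27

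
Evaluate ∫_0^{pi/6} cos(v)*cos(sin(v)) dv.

Let u = sin(v), so du = cos(v) dv. When v = 0, u = 0; when v = pi/6, u = 1/2.
The integral becomes ∫ cos(u) du from 0 to 1/2, with antiderivative sin(u).
Back in v: F(v) = sin(sin(v)).
Then F(pi/6) - F(0) = (sin(1/2)) - (0) = sin(1/2).

sin(1/2)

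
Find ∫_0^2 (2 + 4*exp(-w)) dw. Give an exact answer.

8 - 4*exp(-2)

An antiderivative is F(w) = 2*w - 4*exp(-w).
Then F(2) - F(0) = (4 - 4*exp(-2)) - (-4) = 8 - 4*exp(-2).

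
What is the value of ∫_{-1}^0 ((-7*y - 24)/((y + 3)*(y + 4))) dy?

log(3/32)

Factor the denominator: y**2 + 7*y + 12 = (y + 4)(y + 3).
Partial fractions: (-7*y - 24)/((y + 3)*(y + 4)) = -4/(y + 4) - 3/(y + 3).
An antiderivative is F(y) = -3*log(y + 3) - 4*log(y + 4).
Then F(0) - F(-1) = (-8*log(2) - 3*log(3)) - (-4*log(3) - 3*log(2)) = log(3/32).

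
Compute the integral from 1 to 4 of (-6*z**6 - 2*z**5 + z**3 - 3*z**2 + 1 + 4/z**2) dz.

-431223/28

By the power rule, an antiderivative is F(z) = -6*z**7/7 - z**6/3 + z**4/4 - z**3 + z - 4/z.
Then F(4) - F(1) = (-323521/21) - (-415/84) = -431223/28.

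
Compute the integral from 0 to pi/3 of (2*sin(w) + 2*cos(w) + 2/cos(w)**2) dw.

An antiderivative is F(w) = 2*sin(w) - 2*cos(w) + 2*tan(w).
Then F(pi/3) - F(0) = (-1 + 3*sqrt(3)) - (-2) = 1 + 3*sqrt(3).

1 + 3*sqrt(3)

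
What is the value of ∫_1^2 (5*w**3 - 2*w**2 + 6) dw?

By the power rule, an antiderivative is F(w) = 5*w**4/4 - 2*w**3/3 + 6*w.
Then F(2) - F(1) = (80/3) - (79/12) = 241/12.

241/12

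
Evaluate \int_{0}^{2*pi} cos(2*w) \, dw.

An antiderivative is F(w) = sin(2*w)/2.
Then F(2*pi) - F(0) = (0) - (0) = 0.

0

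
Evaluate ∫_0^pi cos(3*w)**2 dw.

pi/2

Use the identity cos^2(3*w) = (1 + cos(6*w))/2.
An antiderivative is F(w) = w/2 + sin(6*w)/12.
Then F(pi) - F(0) = (pi/2) - (0) = pi/2.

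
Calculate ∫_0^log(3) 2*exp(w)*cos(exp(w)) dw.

-2*sin(1) + 2*sin(3)

Let u = exp(w), so du = exp(w) dw. When w = 0, u = 1; when w = log(3), u = 3.
The integral becomes 2·∫ cos(u) du from 1 to 3, with antiderivative 2*sin(u).
Back in w: F(w) = 2*sin(exp(w)).
Then F(log(3)) - F(0) = (2*sin(3)) - (2*sin(1)) = -2*sin(1) + 2*sin(3).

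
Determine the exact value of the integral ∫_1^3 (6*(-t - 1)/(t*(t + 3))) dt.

-6*log(3) + 4*log(2)

Factor the denominator: t**2 + 3*t = (t + 3)t.
Partial fractions: 6*(-t - 1)/(t*(t + 3)) = -4/(t + 3) - 2/t.
An antiderivative is F(t) = -2*log(t) - 4*log(t + 3).
Then F(3) - F(1) = (-6*log(3) - 4*log(2)) - (-8*log(2)) = -6*log(3) + 4*log(2).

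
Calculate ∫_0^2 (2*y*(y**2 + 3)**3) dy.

580

Let u = y**2 + 3, so du = 2*y dy. When y = 0, u = 3; when y = 2, u = 7.
The integral becomes ∫ u**3 du from 3 to 7, with antiderivative u**4/4.
Back in y: F(y) = (y**2 + 3)**4/4.
Then F(2) - F(0) = (2401/4) - (81/4) = 580.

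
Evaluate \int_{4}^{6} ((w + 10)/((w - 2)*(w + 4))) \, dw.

Factor the denominator: w**2 + 2*w - 8 = (w + 4)(w - 2).
Partial fractions: (w + 10)/((w - 2)*(w + 4)) = -1/(w + 4) + 2/(w - 2).
An antiderivative is F(w) = 2*log(w - 2) - log(w + 4).
Then F(6) - F(4) = (log(8/5)) - (-log(2)) = log(16/5).

log(16/5)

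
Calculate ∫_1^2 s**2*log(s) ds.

Integrate by parts once (u = ln s, dv = s**2 ds).
An antiderivative is F(s) = s**3*(3*log(s) - 1)/9.
Then F(2) - F(1) = (-8/9 + 8*log(2)/3) - (-1/9) = -7/9 + 8*log(2)/3.

-7/9 + 8*log(2)/3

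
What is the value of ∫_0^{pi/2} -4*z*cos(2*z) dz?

Integrate by parts once (u = z, dv = -4*cos(2*z) dz).
An antiderivative is F(z) = -2*z*sin(2*z) - cos(2*z).
Then F(pi/2) - F(0) = (1) - (-1) = 2.

2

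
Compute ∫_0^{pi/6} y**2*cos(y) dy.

-1 + pi**2/72 + sqrt(3)*pi/6

Integrate by parts twice (u = y^2, dv = cos(y) dy).
An antiderivative is F(y) = y**2*sin(y) + 2*y*cos(y) - 2*sin(y).
Then F(pi/6) - F(0) = (-1 + pi**2/72 + sqrt(3)*pi/6) - (0) = -1 + pi**2/72 + sqrt(3)*pi/6.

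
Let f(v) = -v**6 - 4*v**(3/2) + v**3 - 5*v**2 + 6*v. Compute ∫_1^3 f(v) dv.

-32552/105 - 72*sqrt(3)/5

By the power rule, an antiderivative is F(v) = -v**7/7 - 8*v**(5/2)/5 + v**4/4 - 5*v**3/3 + 3*v**2.
Then F(3) - F(1) = (-8685/28 - 72*sqrt(3)/5) - (-67/420) = -32552/105 - 72*sqrt(3)/5.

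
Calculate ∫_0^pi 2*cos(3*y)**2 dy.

Use the identity cos^2(3*y) = (1 + cos(6*y))/2.
An antiderivative is F(y) = y + sin(6*y)/6.
Then F(pi) - F(0) = (pi) - (0) = pi.

pi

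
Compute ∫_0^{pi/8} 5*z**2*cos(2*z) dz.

5*sqrt(2)*(-32 + pi**2 + 8*pi)/256

Integrate by parts twice (u = z^2, dv = 5*cos(2*z) dz).
An antiderivative is F(z) = 5*z**2*sin(2*z)/2 + 5*z*cos(2*z)/2 - 5*sin(2*z)/4.
Then F(pi/8) - F(0) = (5*sqrt(2)*(-32 + pi**2 + 8*pi)/256) - (0) = 5*sqrt(2)*(-32 + pi**2 + 8*pi)/256.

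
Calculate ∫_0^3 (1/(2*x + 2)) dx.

An antiderivative is F(x) = log(2*x + 2)/2.
Then F(3) - F(0) = (3*log(2)/2) - (log(2)/2) = log(2).

log(2)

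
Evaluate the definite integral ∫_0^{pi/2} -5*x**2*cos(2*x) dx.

5*pi/4

Integrate by parts twice (u = x^2, dv = -5*cos(2*x) dx).
An antiderivative is F(x) = -5*x**2*sin(2*x)/2 - 5*x*cos(2*x)/2 + 5*sin(2*x)/4.
Then F(pi/2) - F(0) = (5*pi/4) - (0) = 5*pi/4.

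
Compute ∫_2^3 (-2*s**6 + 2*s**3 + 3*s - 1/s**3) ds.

-276371/504

By the power rule, an antiderivative is F(s) = -2*s**7/7 + s**4/2 + 3*s**2/2 + 1/(2*s**2).
Then F(3) - F(2) = (-71921/126) - (-1257/56) = -276371/504.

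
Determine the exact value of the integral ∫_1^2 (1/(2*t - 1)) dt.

log(3)/2

An antiderivative is F(t) = log(2*t - 1)/2.
Then F(2) - F(1) = (log(3)/2) - (0) = log(3)/2.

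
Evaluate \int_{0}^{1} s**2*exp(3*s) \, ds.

Integrate by parts twice (u = s^2, dv = exp(3*s) ds).
An antiderivative is F(s) = (9*s**2 - 6*s + 2)*exp(3*s)/27.
Then F(1) - F(0) = (5*exp(3)/27) - (2/27) = -2/27 + 5*exp(3)/27.

-2/27 + 5*exp(3)/27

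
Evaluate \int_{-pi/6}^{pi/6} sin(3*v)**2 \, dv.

Use the identity sin^2(3*v) = (1 - cos(6*v))/2.
An antiderivative is F(v) = v/2 - sin(6*v)/12.
Then F(pi/6) - F(-pi/6) = (pi/12) - (-pi/12) = pi/6.

pi/6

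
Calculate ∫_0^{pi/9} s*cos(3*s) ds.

-1/18 + sqrt(3)*pi/54

Integrate by parts once (u = s, dv = cos(3*s) ds).
An antiderivative is F(s) = s*sin(3*s)/3 + cos(3*s)/9.
Then F(pi/9) - F(0) = (1/18 + sqrt(3)*pi/54) - (1/9) = -1/18 + sqrt(3)*pi/54.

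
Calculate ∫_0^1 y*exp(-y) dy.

1 - 2*exp(-1)

Integrate by parts once (u = y, dv = exp(-y) dy).
An antiderivative is F(y) = (-y - 1)*exp(-y).
Then F(1) - F(0) = (-2*exp(-1)) - (-1) = 1 - 2*exp(-1).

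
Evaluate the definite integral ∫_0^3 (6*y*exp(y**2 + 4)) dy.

-3*(1 - exp(9))*exp(4)

Let u = y**2 + 4, so du = 2*y dy. When y = 0, u = 4; when y = 3, u = 13.
The integral becomes 3·∫ exp(u) du from 4 to 13, with antiderivative 3*exp(u).
Back in y: F(y) = 3*exp(y**2 + 4).
Then F(3) - F(0) = (3*exp(13)) - (3*exp(4)) = -3*(1 - exp(9))*exp(4).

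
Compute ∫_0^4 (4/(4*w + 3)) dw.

log(19/3)

An antiderivative is F(w) = log(4*w + 3).
Then F(4) - F(0) = (log(19)) - (log(3)) = log(19/3).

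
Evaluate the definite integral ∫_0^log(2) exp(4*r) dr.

Let u = exp(r), so du = exp(r) dr. When r = 0, u = 1; when r = log(2), u = 2.
The integral becomes ∫ u**3 du from 1 to 2, with antiderivative u**4/4.
Back in r: F(r) = exp(4*r)/4.
Then F(log(2)) - F(0) = (4) - (1/4) = 15/4.

15/4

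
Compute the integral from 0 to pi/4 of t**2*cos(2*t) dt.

Integrate by parts twice (u = t^2, dv = cos(2*t) dt).
An antiderivative is F(t) = t**2*sin(2*t)/2 + t*cos(2*t)/2 - sin(2*t)/4.
Then F(pi/4) - F(0) = (-1/4 + pi**2/32) - (0) = -1/4 + pi**2/32.

-1/4 + pi**2/32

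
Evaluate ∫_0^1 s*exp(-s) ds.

Integrate by parts once (u = s, dv = exp(-s) ds).
An antiderivative is F(s) = (-s - 1)*exp(-s).
Then F(1) - F(0) = (-2*exp(-1)) - (-1) = 1 - 2*exp(-1).

1 - 2*exp(-1)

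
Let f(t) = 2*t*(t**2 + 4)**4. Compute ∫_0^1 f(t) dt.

Let u = t**2 + 4, so du = 2*t dt. When t = 0, u = 4; when t = 1, u = 5.
The integral becomes ∫ u**4 du from 4 to 5, with antiderivative u**5/5.
Back in t: F(t) = (t**2 + 4)**5/5.
Then F(1) - F(0) = (625) - (1024/5) = 2101/5.

2101/5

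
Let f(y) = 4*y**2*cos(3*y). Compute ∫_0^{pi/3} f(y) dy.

Integrate by parts twice (u = y^2, dv = 4*cos(3*y) dy).
An antiderivative is F(y) = 4*y**2*sin(3*y)/3 + 8*y*cos(3*y)/9 - 8*sin(3*y)/27.
Then F(pi/3) - F(0) = (-8*pi/27) - (0) = -8*pi/27.

-8*pi/27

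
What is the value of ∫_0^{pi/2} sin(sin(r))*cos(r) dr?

Let u = sin(r), so du = cos(r) dr. When r = 0, u = 0; when r = pi/2, u = 1.
The integral becomes ∫ sin(u) du from 0 to 1, with antiderivative -cos(u).
Back in r: F(r) = -cos(sin(r)).
Then F(pi/2) - F(0) = (-cos(1)) - (-1) = 1 - cos(1).

1 - cos(1)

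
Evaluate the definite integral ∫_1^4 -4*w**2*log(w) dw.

28 - 512*log(2)/3

Integrate by parts once (u = ln w, dv = -4*w**2 dw).
An antiderivative is F(w) = -4*w**3*(3*log(w) - 1)/9.
Then F(4) - F(1) = (256/9 - 512*log(2)/3) - (4/9) = 28 - 512*log(2)/3.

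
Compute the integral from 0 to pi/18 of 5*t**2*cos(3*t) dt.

Integrate by parts twice (u = t^2, dv = 5*cos(3*t) dt).
An antiderivative is F(t) = 5*t**2*sin(3*t)/3 + 10*t*cos(3*t)/9 - 10*sin(3*t)/27.
Then F(pi/18) - F(0) = (-5/27 + 5*pi**2/1944 + 5*sqrt(3)*pi/162) - (0) = -5/27 + 5*pi**2/1944 + 5*sqrt(3)*pi/162.

-5/27 + 5*pi**2/1944 + 5*sqrt(3)*pi/162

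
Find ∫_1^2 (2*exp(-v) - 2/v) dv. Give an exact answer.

An antiderivative is F(v) = -2*log(v) - 2*exp(-v).
Then F(2) - F(1) = (-2*log(2) - 2*exp(-2)) - (-2*exp(-1)) = -2*log(2) - 2*exp(-2) + 2*exp(-1).

-2*log(2) - 2*exp(-2) + 2*exp(-1)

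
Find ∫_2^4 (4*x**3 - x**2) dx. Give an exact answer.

664/3

By the power rule, an antiderivative is F(x) = x**4 - x**3/3.
Then F(4) - F(2) = (704/3) - (40/3) = 664/3.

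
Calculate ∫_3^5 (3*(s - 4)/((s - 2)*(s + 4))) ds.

-4*log(7) + 7*log(3)

Factor the denominator: s**2 + 2*s - 8 = (s + 4)(s - 2).
Partial fractions: 3*(s - 4)/((s - 2)*(s + 4)) = 4/(s + 4) - 1/(s - 2).
An antiderivative is F(s) = -log(s - 2) + 4*log(s + 4).
Then F(5) - F(3) = (7*log(3)) - (4*log(7)) = -4*log(7) + 7*log(3).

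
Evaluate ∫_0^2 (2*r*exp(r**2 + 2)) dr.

Let u = r**2 + 2, so du = 2*r dr. When r = 0, u = 2; when r = 2, u = 6.
The integral becomes ∫ exp(u) du from 2 to 6, with antiderivative exp(u).
Back in r: F(r) = exp(r**2 + 2).
Then F(2) - F(0) = (exp(6)) - (exp(2)) = -exp(2) + exp(6).

-exp(2) + exp(6)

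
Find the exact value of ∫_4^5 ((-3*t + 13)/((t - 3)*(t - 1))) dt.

Factor the denominator: t**2 - 4*t + 3 = (t - 1)(t - 3).
Partial fractions: (-3*t + 13)/((t - 3)*(t - 1)) = -5/(t - 1) + 2/(t - 3).
An antiderivative is F(t) = 2*log(t - 3) - 5*log(t - 1).
Then F(5) - F(4) = (-8*log(2)) - (-5*log(3)) = -8*log(2) + 5*log(3).

-8*log(2) + 5*log(3)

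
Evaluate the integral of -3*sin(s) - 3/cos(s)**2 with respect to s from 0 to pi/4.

-6 + 3*sqrt(2)/2

An antiderivative is F(s) = 3*cos(s) - 3*tan(s).
Then F(pi/4) - F(0) = (-3 + 3*sqrt(2)/2) - (3) = -6 + 3*sqrt(2)/2.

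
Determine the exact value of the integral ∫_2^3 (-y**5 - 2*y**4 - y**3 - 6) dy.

-13049/60

By the power rule, an antiderivative is F(y) = -y**6/6 - 2*y**5/5 - y**4/4 - 6*y.
Then F(3) - F(2) = (-5139/20) - (-592/15) = -13049/60.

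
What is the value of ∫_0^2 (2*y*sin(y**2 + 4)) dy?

Let u = y**2 + 4, so du = 2*y dy. When y = 0, u = 4; when y = 2, u = 8.
The integral becomes ∫ sin(u) du from 4 to 8, with antiderivative -cos(u).
Back in y: F(y) = -cos(y**2 + 4).
Then F(2) - F(0) = (-cos(8)) - (-cos(4)) = cos(4) - cos(8).

cos(4) - cos(8)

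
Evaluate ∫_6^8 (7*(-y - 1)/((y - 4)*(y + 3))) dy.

-2*log(11) - 5*log(2) + 4*log(3)

Factor the denominator: y**2 - y - 12 = (y + 3)(y - 4).
Partial fractions: 7*(-y - 1)/((y - 4)*(y + 3)) = -2/(y + 3) - 5/(y - 4).
An antiderivative is F(y) = -5*log(y - 4) - 2*log(y + 3).
Then F(8) - F(6) = (-10*log(2) - 2*log(11)) - (-4*log(3) - 5*log(2)) = -2*log(11) - 5*log(2) + 4*log(3).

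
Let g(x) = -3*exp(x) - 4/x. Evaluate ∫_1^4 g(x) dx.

An antiderivative is F(x) = -3*exp(x) - 4*log(x).
Then F(4) - F(1) = (-3*exp(4) - 8*log(2)) - (-3*exp(1)) = -3*exp(4) - 8*log(2) + 3*exp(1).

-3*exp(4) - 8*log(2) + 3*exp(1)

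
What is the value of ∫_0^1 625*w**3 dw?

Let u = 5*w, so du = 5 dw. When w = 0, u = 0; when w = 1, u = 5.
The integral becomes ∫ u**3 du from 0 to 5, with antiderivative u**4/4.
Back in w: F(w) = 625*w**4/4.
Then F(1) - F(0) = (625/4) - (0) = 625/4.

625/4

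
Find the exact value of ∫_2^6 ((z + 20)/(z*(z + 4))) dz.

-4*log(5) + 9*log(3)

Factor the denominator: z**2 + 4*z = (z + 4)z.
Partial fractions: (z + 20)/(z*(z + 4)) = -4/(z + 4) + 5/z.
An antiderivative is F(z) = 5*log(z) - 4*log(z + 4).
Then F(6) - F(2) = (-4*log(5) + log(2) + 5*log(3)) - (log(2/81)) = -4*log(5) + 9*log(3).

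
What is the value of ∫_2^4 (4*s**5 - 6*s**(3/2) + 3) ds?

48*sqrt(2)/5 + 13086/5

By the power rule, an antiderivative is F(s) = 2*s**6/3 - 12*s**(5/2)/5 + 3*s.
Then F(4) - F(2) = (39988/15) - (146/3 - 48*sqrt(2)/5) = 48*sqrt(2)/5 + 13086/5.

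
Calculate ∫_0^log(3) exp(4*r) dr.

20

Let u = exp(r), so du = exp(r) dr. When r = 0, u = 1; when r = log(3), u = 3.
The integral becomes ∫ u**3 du from 1 to 3, with antiderivative u**4/4.
Back in r: F(r) = exp(4*r)/4.
Then F(log(3)) - F(0) = (81/4) - (1/4) = 20.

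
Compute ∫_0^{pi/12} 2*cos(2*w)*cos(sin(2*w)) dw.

sin(1/2)

Let u = sin(2*w), so du = 2*cos(2*w) dw. When w = 0, u = 0; when w = pi/12, u = 1/2.
The integral becomes ∫ cos(u) du from 0 to 1/2, with antiderivative sin(u).
Back in w: F(w) = sin(sin(2*w)).
Then F(pi/12) - F(0) = (sin(1/2)) - (0) = sin(1/2).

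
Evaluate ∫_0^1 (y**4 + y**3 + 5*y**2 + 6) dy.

487/60

By the power rule, an antiderivative is F(y) = y**5/5 + y**4/4 + 5*y**3/3 + 6*y.
Then F(1) - F(0) = (487/60) - (0) = 487/60.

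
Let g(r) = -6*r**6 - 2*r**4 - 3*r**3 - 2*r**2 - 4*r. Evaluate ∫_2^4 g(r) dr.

-1530044/105

By the power rule, an antiderivative is F(r) = -6*r**7/7 - 2*r**5/5 - 3*r**4/4 - 2*r**3/3 - 2*r**2.
Then F(4) - F(2) = (-1545568/105) - (-15524/105) = -1530044/105.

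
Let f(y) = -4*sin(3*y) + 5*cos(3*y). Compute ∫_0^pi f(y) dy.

-8/3

An antiderivative is F(y) = 5*sin(3*y)/3 + 4*cos(3*y)/3.
Then F(pi) - F(0) = (-4/3) - (4/3) = -8/3.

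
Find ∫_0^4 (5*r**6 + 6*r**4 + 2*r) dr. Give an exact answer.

453168/35

By the power rule, an antiderivative is F(r) = 5*r**7/7 + 6*r**5/5 + r**2.
Then F(4) - F(0) = (453168/35) - (0) = 453168/35.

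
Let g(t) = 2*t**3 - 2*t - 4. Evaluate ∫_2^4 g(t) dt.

100

By the power rule, an antiderivative is F(t) = t**4/2 - t**2 - 4*t.
Then F(4) - F(2) = (96) - (-4) = 100.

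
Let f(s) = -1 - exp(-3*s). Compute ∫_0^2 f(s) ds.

An antiderivative is F(s) = -s + exp(-3*s)/3.
Then F(2) - F(0) = (-2 + exp(-6)/3) - (1/3) = -7/3 + exp(-6)/3.

-7/3 + exp(-6)/3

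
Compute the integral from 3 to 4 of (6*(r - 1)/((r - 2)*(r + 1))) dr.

-6*log(2) + 4*log(5)

Factor the denominator: r**2 - r - 2 = (r + 1)(r - 2).
Partial fractions: 6*(r - 1)/((r - 2)*(r + 1)) = 4/(r + 1) + 2/(r - 2).
An antiderivative is F(r) = 2*log(r - 2) + 4*log(r + 1).
Then F(4) - F(3) = (2*log(2) + 4*log(5)) - (8*log(2)) = -6*log(2) + 4*log(5).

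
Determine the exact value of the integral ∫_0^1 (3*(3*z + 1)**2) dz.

Let u = 3*z + 1, so du = 3 dz. When z = 0, u = 1; when z = 1, u = 4.
The integral becomes ∫ u**2 du from 1 to 4, with antiderivative u**3/3.
Back in z: F(z) = (3*z + 1)**3/3.
Then F(1) - F(0) = (64/3) - (1/3) = 21.

21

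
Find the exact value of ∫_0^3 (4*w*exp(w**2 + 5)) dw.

-2*(1 - exp(9))*exp(5)

Let u = w**2 + 5, so du = 2*w dw. When w = 0, u = 5; when w = 3, u = 14.
The integral becomes 2·∫ exp(u) du from 5 to 14, with antiderivative 2*exp(u).
Back in w: F(w) = 2*exp(w**2 + 5).
Then F(3) - F(0) = (2*exp(14)) - (2*exp(5)) = -2*(1 - exp(9))*exp(5).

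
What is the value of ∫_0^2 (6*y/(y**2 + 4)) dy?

log(8)

Let u = y**2 + 4, so du = 2*y dy. When y = 0, u = 4; when y = 2, u = 8.
The integral becomes 3·∫ 1/u du from 4 to 8, with antiderivative 3*log(u).
Back in y: F(y) = 3*log(y**2 + 4).
Then F(2) - F(0) = (9*log(2)) - (log(64)) = log(8).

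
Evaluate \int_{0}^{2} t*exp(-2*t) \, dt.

(-5 + exp(4))*exp(-4)/4

Integrate by parts once (u = t, dv = exp(-2*t) dt).
An antiderivative is F(t) = (-2*t - 1)*exp(-2*t)/4.
Then F(2) - F(0) = (-5*exp(-4)/4) - (-1/4) = (-5 + exp(4))*exp(-4)/4.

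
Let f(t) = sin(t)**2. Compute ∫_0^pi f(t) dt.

Use the identity sin^2(t) = (1 - cos(2*t))/2.
An antiderivative is F(t) = t/2 - sin(2*t)/4.
Then F(pi) - F(0) = (pi/2) - (0) = pi/2.

pi/2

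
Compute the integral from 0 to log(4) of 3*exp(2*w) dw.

45/2

An antiderivative is F(w) = 3*exp(2*w)/2.
Then F(log(4)) - F(0) = (24) - (3/2) = 45/2.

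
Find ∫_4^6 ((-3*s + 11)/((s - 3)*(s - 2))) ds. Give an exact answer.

log(9/32)

Factor the denominator: s**2 - 5*s + 6 = (s - 2)(s - 3).
Partial fractions: (-3*s + 11)/((s - 3)*(s - 2)) = -5/(s - 2) + 2/(s - 3).
An antiderivative is F(s) = 2*log(s - 3) - 5*log(s - 2).
Then F(6) - F(4) = (-10*log(2) + 2*log(3)) - (-log(32)) = log(9/32).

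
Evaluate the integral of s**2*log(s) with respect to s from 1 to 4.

-7 + 128*log(2)/3

Integrate by parts once (u = ln s, dv = s**2 ds).
An antiderivative is F(s) = s**3*(3*log(s) - 1)/9.
Then F(4) - F(1) = (-64/9 + 128*log(2)/3) - (-1/9) = -7 + 128*log(2)/3.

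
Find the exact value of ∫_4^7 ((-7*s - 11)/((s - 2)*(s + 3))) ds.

Factor the denominator: s**2 + s - 6 = (s + 3)(s - 2).
Partial fractions: (-7*s - 11)/((s - 2)*(s + 3)) = -2/(s + 3) - 5/(s - 2).
An antiderivative is F(s) = -5*log(s - 2) - 2*log(s + 3).
Then F(7) - F(4) = (-7*log(5) - 2*log(2)) - (-2*log(7) - 5*log(2)) = -7*log(5) + 3*log(2) + 2*log(7).

-7*log(5) + 3*log(2) + 2*log(7)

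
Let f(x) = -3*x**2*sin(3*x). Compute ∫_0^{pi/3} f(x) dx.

4/9 - pi**2/9

Integrate by parts twice (u = x^2, dv = -3*sin(3*x) dx).
An antiderivative is F(x) = x**2*cos(3*x) - 2*x*sin(3*x)/3 - 2*cos(3*x)/9.
Then F(pi/3) - F(0) = (2/9 - pi**2/9) - (-2/9) = 4/9 - pi**2/9.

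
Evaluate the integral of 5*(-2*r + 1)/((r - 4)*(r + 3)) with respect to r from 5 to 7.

Factor the denominator: r**2 - r - 12 = (r + 3)(r - 4).
Partial fractions: 5*(-2*r + 1)/((r - 4)*(r + 3)) = -5/(r + 3) - 5/(r - 4).
An antiderivative is F(r) = -5*log(r - 4) - 5*log(r + 3).
Then F(7) - F(5) = (-5*log(5) - 5*log(3) - 5*log(2)) - (-15*log(2)) = -5*log(5) - 5*log(3) + 10*log(2).

-5*log(5) - 5*log(3) + 10*log(2)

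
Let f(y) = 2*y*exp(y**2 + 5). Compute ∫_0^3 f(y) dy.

Let u = y**2 + 5, so du = 2*y dy. When y = 0, u = 5; when y = 3, u = 14.
The integral becomes ∫ exp(u) du from 5 to 14, with antiderivative exp(u).
Back in y: F(y) = exp(y**2 + 5).
Then F(3) - F(0) = (exp(14)) - (exp(5)) = -exp(5) + exp(14).

-exp(5) + exp(14)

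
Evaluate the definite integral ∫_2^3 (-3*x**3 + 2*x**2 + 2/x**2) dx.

By the power rule, an antiderivative is F(x) = -3*x**4/4 + 2*x**3/3 - 2/x.
Then F(3) - F(2) = (-521/12) - (-23/3) = -143/4.

-143/4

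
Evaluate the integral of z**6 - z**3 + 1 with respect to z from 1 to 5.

77060/7

By the power rule, an antiderivative is F(z) = z**7/7 - z**4/4 + z.
Then F(5) - F(1) = (308265/28) - (25/28) = 77060/7.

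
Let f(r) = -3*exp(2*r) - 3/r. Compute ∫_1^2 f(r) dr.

-3*exp(4)/2 - log(8) + 3*exp(2)/2

An antiderivative is F(r) = -3*exp(2*r)/2 - 3*log(r).
Then F(2) - F(1) = (-3*exp(4)/2 - log(8)) - (-3*exp(2)/2) = -3*exp(4)/2 - log(8) + 3*exp(2)/2.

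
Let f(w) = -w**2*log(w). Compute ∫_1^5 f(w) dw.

124/9 - 125*log(5)/3

Integrate by parts once (u = ln w, dv = -w**2 dw).
An antiderivative is F(w) = -w**3*(3*log(w) - 1)/9.
Then F(5) - F(1) = (125/9 - 125*log(5)/3) - (1/9) = 124/9 - 125*log(5)/3.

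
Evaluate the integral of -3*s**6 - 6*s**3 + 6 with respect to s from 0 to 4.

-51672/7

By the power rule, an antiderivative is F(s) = -3*s**7/7 - 3*s**4/2 + 6*s.
Then F(4) - F(0) = (-51672/7) - (0) = -51672/7.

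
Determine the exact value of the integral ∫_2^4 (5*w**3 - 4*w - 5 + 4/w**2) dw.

267

By the power rule, an antiderivative is F(w) = 5*w**4/4 - 2*w**2 - 5*w - 4/w.
Then F(4) - F(2) = (267) - (0) = 267.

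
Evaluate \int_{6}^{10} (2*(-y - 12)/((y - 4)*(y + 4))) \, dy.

-4*log(3) - 2*log(5) + 2*log(7)

Factor the denominator: y**2 - 16 = (y + 4)(y - 4).
Partial fractions: 2*(-y - 12)/((y - 4)*(y + 4)) = 2/(y + 4) - 4/(y - 4).
An antiderivative is F(y) = -4*log(y - 4) + 2*log(y + 4).
Then F(10) - F(6) = (-4*log(3) - 2*log(2) + 2*log(7)) - (log(25/4)) = -4*log(3) - 2*log(5) + 2*log(7).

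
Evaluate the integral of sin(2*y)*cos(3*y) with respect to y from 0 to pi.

-4/5

Use the identity sin(2*y)cos(3*y) = [sin(5*y) + sin(-y)]/2.
An antiderivative is F(y) = cos(y)/2 - cos(5*y)/10.
Then F(pi) - F(0) = (-2/5) - (2/5) = -4/5.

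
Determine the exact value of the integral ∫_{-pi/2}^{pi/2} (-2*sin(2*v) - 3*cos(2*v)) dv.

0

An antiderivative is F(v) = -3*sin(2*v)/2 + cos(2*v).
Then F(pi/2) - F(-pi/2) = (-1) - (-1) = 0.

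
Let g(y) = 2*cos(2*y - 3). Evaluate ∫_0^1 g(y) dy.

-sin(1) + sin(3)

Let u = 2*y - 3, so du = 2 dy. When y = 0, u = -3; when y = 1, u = -1.
The integral becomes ∫ cos(u) du from -3 to -1, with antiderivative sin(u).
Back in y: F(y) = sin(2*y - 3).
Then F(1) - F(0) = (-sin(1)) - (-sin(3)) = -sin(1) + sin(3).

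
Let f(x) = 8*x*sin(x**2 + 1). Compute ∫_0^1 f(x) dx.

-4*cos(2) + 4*cos(1)

Let u = x**2 + 1, so du = 2*x dx. When x = 0, u = 1; when x = 1, u = 2.
The integral becomes 4·∫ sin(u) du from 1 to 2, with antiderivative -4*cos(u).
Back in x: F(x) = -4*cos(x**2 + 1).
Then F(1) - F(0) = (-4*cos(2)) - (-4*cos(1)) = -4*cos(2) + 4*cos(1).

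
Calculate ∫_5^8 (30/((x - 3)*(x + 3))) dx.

Factor the denominator: x**2 - 9 = (x + 3)(x - 3).
Partial fractions: 30/((x - 3)*(x + 3)) = -5/(x + 3) + 5/(x - 3).
An antiderivative is F(x) = 5*log(x - 3) - 5*log(x + 3).
Then F(8) - F(5) = (-5*log(11) + 5*log(5)) - (-10*log(2)) = -5*log(11) + 10*log(2) + 5*log(5).

-5*log(11) + 10*log(2) + 5*log(5)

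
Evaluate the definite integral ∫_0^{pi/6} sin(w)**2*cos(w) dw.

1/24

Let u = sin(w), so du = cos(w) dw. When w = 0, u = 0; when w = pi/6, u = 1/2.
The integral becomes ∫ u**2 du from 0 to 1/2, with antiderivative u**3/3.
Back in w: F(w) = sin(w)**3/3.
Then F(pi/6) - F(0) = (1/24) - (0) = 1/24.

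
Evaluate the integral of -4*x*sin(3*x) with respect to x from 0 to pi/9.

-2*sqrt(3)/9 + 2*pi/27

Integrate by parts once (u = x, dv = -4*sin(3*x) dx).
An antiderivative is F(x) = 4*x*cos(3*x)/3 - 4*sin(3*x)/9.
Then F(pi/9) - F(0) = (-2*sqrt(3)/9 + 2*pi/27) - (0) = -2*sqrt(3)/9 + 2*pi/27.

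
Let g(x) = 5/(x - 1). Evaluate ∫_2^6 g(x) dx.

An antiderivative is F(x) = 5*log(x - 1).
Then F(6) - F(2) = (5*log(5)) - (0) = 5*log(5).

5*log(5)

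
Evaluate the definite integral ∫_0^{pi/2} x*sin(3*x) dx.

Integrate by parts once (u = x, dv = sin(3*x) dx).
An antiderivative is F(x) = -x*cos(3*x)/3 + sin(3*x)/9.
Then F(pi/2) - F(0) = (-1/9) - (0) = -1/9.

-1/9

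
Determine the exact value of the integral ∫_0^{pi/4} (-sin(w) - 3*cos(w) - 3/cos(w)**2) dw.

-4 - sqrt(2)

An antiderivative is F(w) = -3*sin(w) + cos(w) - 3*tan(w).
Then F(pi/4) - F(0) = (-3 - sqrt(2)) - (1) = -4 - sqrt(2).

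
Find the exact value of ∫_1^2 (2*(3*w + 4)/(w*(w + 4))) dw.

Factor the denominator: w**2 + 4*w = (w + 4)w.
Partial fractions: 2*(3*w + 4)/(w*(w + 4)) = 4/(w + 4) + 2/w.
An antiderivative is F(w) = 2*log(w) + 4*log(w + 4).
Then F(2) - F(1) = (6*log(2) + 4*log(3)) - (4*log(5)) = -4*log(5) + 6*log(2) + 4*log(3).

-4*log(5) + 6*log(2) + 4*log(3)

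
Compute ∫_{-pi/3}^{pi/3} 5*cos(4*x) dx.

-5*sqrt(3)/4

An antiderivative is F(x) = 5*sin(4*x)/4.
Then F(pi/3) - F(-pi/3) = (-5*sqrt(3)/8) - (5*sqrt(3)/8) = -5*sqrt(3)/4.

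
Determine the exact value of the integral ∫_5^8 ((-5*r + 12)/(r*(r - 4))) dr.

-13*log(2) + 3*log(5)

Factor the denominator: r**2 - 4*r = r(r - 4).
Partial fractions: (-5*r + 12)/(r*(r - 4)) = -3/r - 2/(r - 4).
An antiderivative is F(r) = -3*log(r) - 2*log(r - 4).
Then F(8) - F(5) = (-13*log(2)) - (-3*log(5)) = -13*log(2) + 3*log(5).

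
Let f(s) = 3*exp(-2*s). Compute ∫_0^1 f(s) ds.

An antiderivative is F(s) = -3*exp(-2*s)/2.
Then F(1) - F(0) = (-3*exp(-2)/2) - (-3/2) = 3/2 - 3*exp(-2)/2.

3/2 - 3*exp(-2)/2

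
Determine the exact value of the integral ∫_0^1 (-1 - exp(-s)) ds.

-2 + exp(-1)

An antiderivative is F(s) = -s + exp(-s).
Then F(1) - F(0) = (-1 + exp(-1)) - (1) = -2 + exp(-1).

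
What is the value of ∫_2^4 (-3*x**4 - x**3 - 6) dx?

-3336/5

By the power rule, an antiderivative is F(x) = -3*x**5/5 - x**4/4 - 6*x.
Then F(4) - F(2) = (-3512/5) - (-176/5) = -3336/5.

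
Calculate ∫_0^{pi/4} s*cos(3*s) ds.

-1/9 - sqrt(2)/18 + sqrt(2)*pi/24

Integrate by parts once (u = s, dv = cos(3*s) ds).
An antiderivative is F(s) = s*sin(3*s)/3 + cos(3*s)/9.
Then F(pi/4) - F(0) = (sqrt(2)*(-4 + 3*pi)/72) - (1/9) = -1/9 - sqrt(2)/18 + sqrt(2)*pi/24.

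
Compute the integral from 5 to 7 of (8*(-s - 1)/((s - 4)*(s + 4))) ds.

Factor the denominator: s**2 - 16 = (s + 4)(s - 4).
Partial fractions: 8*(-s - 1)/((s - 4)*(s + 4)) = -3/(s + 4) - 5/(s - 4).
An antiderivative is F(s) = -5*log(s - 4) - 3*log(s + 4).
Then F(7) - F(5) = (-3*log(11) - 5*log(3)) - (-6*log(3)) = -3*log(11) + log(3).

-3*log(11) + log(3)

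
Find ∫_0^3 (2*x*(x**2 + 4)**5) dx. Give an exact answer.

1607571/2

Let u = x**2 + 4, so du = 2*x dx. When x = 0, u = 4; when x = 3, u = 13.
The integral becomes ∫ u**5 du from 4 to 13, with antiderivative u**6/6.
Back in x: F(x) = (x**2 + 4)**6/6.
Then F(3) - F(0) = (4826809/6) - (2048/3) = 1607571/2.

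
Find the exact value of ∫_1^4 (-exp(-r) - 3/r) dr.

An antiderivative is F(r) = -3*log(r) + exp(-r).
Then F(4) - F(1) = (-6*log(2) + exp(-4)) - (exp(-1)) = -6*log(2) - exp(-1) + exp(-4).

-6*log(2) - exp(-1) + exp(-4)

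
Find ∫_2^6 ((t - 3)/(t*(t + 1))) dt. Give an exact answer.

Factor the denominator: t**2 + t = (t + 1)t.
Partial fractions: (t - 3)/(t*(t + 1)) = 4/(t + 1) - 3/t.
An antiderivative is F(t) = -3*log(t) + 4*log(t + 1).
Then F(6) - F(2) = (-3*log(3) - 3*log(2) + 4*log(7)) - (log(81/8)) = -7*log(3) + 4*log(7).

-7*log(3) + 4*log(7)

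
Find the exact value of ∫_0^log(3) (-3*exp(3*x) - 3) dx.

-26 - log(27)

An antiderivative is F(x) = -exp(3*x) - 3*x.
Then F(log(3)) - F(0) = (-27 - 3*log(3)) - (-1) = -26 - log(27).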